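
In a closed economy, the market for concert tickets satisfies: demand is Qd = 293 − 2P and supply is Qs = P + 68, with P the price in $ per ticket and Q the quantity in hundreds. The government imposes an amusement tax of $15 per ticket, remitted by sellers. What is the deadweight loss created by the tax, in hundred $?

Before the tax: set 293 − 2P = P + 68 → P* = $75, Q* = 143.
With the tax collected from sellers, supply shifts: Qs = (P − 15) + 68.
Solving gives Q = 133 with buyers paying $80 and sellers receiving $65 (the $15 wedge).
Quantity falls by |ΔQ| = |143 − 133| = 10.
DWL = ½ · t · |ΔQ| = ½ · 15 · 10 = $75.

Deadweight loss = $75 hundred.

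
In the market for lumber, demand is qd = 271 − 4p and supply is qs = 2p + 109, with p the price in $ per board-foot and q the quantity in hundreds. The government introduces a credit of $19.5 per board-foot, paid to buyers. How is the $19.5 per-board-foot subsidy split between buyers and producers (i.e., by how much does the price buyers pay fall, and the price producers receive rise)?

Buyers gain $6.5 per board-foot; producers gain $13 per board-foot.

Without the subsidy, 271 − 4p = 2p + 109 gives 6p = 162, so p* = $27 and q* = 163.
With a per-unit subsidy paid to buyers, each effectively pays p − 19.5, so demand becomes qd = 271 − 4(p − 19.5).
New equilibrium: buyers pay $20.5, producers receive $40, q = 189. (Wedge: pb − ps = −19.5.)
Gain to buyers: $6.5; to producers: $13. (They sum to $19.5.)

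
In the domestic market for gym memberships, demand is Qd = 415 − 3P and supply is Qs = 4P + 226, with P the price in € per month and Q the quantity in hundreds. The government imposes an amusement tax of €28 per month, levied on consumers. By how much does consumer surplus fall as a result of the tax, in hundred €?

Consumer surplus falls by €4960 hundred.

Without the tax, 415 − 3P = 4P + 226 gives 7P = 189, so P* = €27 and Q* = 334.
With the tax collected from consumers, demand (in seller-price terms) shifts: Qd = 415 − 3(P + 28).
New equilibrium: consumers pay €43, producers receive €15, Q = 286. (Wedge: Pb − Ps = 28.)
ΔCS is the trapezoid between Q = 286 and Q = 334 of height €16: ½ · (334 + 286) · 16 = €4960.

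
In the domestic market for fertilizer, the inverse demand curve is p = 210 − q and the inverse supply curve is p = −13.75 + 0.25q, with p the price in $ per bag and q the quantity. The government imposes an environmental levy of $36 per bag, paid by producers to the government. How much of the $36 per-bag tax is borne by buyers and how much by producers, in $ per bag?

Inverting to q(p) form: qd = 210 − p; qs = 4p + 55.
Without the tax, 210 − p = 4p + 55 gives 5p = 155, so p* = $31 and q* = 179.
With the tax collected from producers, supply shifts: qs = 4(p − 36) + 55.
New equilibrium: buyers pay $59.8, producers receive $23.8, q = 150.2. (Wedge: pb − ps = 36.)
Burden on buyers: $28.8; on producers: $7.2. (They sum to $36.)

Buyers bear $28.8 per bag; producers bear $7.2 per bag.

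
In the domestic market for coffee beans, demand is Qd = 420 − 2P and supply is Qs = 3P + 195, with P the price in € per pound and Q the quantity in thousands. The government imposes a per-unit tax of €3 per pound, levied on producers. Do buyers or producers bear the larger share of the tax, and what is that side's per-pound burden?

Before the tax: set 420 − 2P = 3P + 195 → P* = €45, Q* = 330.
With the tax collected from producers, supply shifts: Qs = 3(P − 3) + 195.
Solving gives Q = 326.4 with buyers paying €46.8 and producers receiving €43.8 (the €3 wedge).
Per-pound burden: buyers €1.8, producers €1.2.
Buyers take the larger share because demand is less price-elastic here (demand slope 2 vs supply slope 3).
The less price-elastic side of the market bears the larger share of a per-unit tax.

Buyers bear the larger share: €1.8 per pound.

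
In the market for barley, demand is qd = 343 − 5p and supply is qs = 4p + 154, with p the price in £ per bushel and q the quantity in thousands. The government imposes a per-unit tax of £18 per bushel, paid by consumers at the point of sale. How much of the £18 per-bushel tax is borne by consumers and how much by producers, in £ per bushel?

Without the tax, 343 − 5p = 4p + 154 gives 9p = 189, so p* = £21 and q* = 238.
With the tax collected from consumers, demand (in seller-price terms) shifts: qd = 343 − 5(p + 18).
Solving gives q = 198 with consumers paying £29 and producers receiving £11 (the £18 wedge).
Burden on consumers: £8; on producers: £10. (They sum to £18.)

Consumers bear £8 per bushel; producers bear £10 per bushel.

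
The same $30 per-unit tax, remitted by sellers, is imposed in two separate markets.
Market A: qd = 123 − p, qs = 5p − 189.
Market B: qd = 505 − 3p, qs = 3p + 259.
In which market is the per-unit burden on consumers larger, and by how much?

Market A: pre-tax p* = $52, q* = 71; post-tax q = 46; per-unit burden on consumers = $25.
Market B: pre-tax p* = $41, q* = 382; post-tax q = 337; per-unit burden on consumers = $15.
Difference: $25 vs $15 → market A is larger by $10.

Market A, by $10.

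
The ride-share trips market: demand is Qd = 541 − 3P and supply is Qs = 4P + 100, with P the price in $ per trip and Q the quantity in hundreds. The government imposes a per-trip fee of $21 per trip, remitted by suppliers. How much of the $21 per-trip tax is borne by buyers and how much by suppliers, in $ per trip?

Buyers bear $12 per trip; suppliers bear $9 per trip.

Without the tax, 541 − 3P = 4P + 100 gives 7P = 441, so P* = $63 and Q* = 352.
With the tax collected from suppliers, supply shifts: Qs = 4(P − 21) + 100.
New equilibrium: buyers pay $75, suppliers receive $54, Q = 316. (Wedge: Pb − Ps = 21.)
Burden on buyers: $12; on suppliers: $9. (They sum to $21.)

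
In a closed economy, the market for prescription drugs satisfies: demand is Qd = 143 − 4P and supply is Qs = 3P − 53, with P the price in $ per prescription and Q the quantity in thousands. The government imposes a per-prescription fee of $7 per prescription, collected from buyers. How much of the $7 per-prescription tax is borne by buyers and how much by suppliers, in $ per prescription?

Before the tax: set 143 − 4P = 3P − 53 → P* = $28, Q* = 31.
With the tax collected from buyers, demand (in seller-price terms) shifts: Qd = 143 − 4(P + 7).
Solving gives Q = 19 with buyers paying $31 and suppliers receiving $24 (the $7 wedge).
Burden on buyers: $3; on suppliers: $4. (They sum to $7.)
The less price-elastic side of the market bears the larger share of a per-unit tax.

Buyers bear $3 per prescription; suppliers bear $4 per prescription.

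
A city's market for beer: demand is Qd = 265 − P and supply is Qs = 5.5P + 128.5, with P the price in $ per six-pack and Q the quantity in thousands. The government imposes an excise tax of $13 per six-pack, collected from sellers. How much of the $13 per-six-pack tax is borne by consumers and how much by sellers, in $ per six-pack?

Without the tax, 265 − P = 5.5P + 128.5 gives 6.5P = 136.5, so P* = $21 and Q* = 244.
With the tax collected from sellers, supply shifts: Qs = 5.5(P − 13) + 128.5.
New equilibrium: consumers pay $32, sellers receive $19, Q = 233. (Wedge: Pb − Ps = 13.)
Burden on consumers: $11; on sellers: $2. (They sum to $13.)
The less price-elastic side of the market bears the larger share of a per-unit tax.

Consumers bear $11 per six-pack; sellers bear $2 per six-pack.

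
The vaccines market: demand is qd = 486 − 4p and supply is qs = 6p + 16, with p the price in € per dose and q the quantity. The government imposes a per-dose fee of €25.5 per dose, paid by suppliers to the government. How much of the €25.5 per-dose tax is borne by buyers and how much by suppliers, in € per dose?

Without the tax, 486 − 4p = 6p + 16 gives 10p = 470, so p* = €47 and q* = 298.
With the tax collected from suppliers, supply shifts: qs = 6(p − 25.5) + 16.
New equilibrium: buyers pay €62.3, suppliers receive €36.8, q = 236.8. (Wedge: pb − ps = 25.5.)
Burden on buyers: €15.3; on suppliers: €10.2. (They sum to €25.5.)
The less price-elastic side of the market bears the larger share of a per-unit tax.

Buyers bear €15.3 per dose; suppliers bear €10.2 per dose.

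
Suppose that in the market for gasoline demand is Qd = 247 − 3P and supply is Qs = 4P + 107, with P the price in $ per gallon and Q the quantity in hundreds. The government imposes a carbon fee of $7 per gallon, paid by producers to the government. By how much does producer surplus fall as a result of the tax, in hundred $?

Producer surplus falls by $543 hundred.

Before the tax: set 247 − 3P = 4P + 107 → P* = $20, Q* = 187.
With the tax collected from producers, supply shifts: Qs = 4(P − 7) + 107.
New equilibrium: consumers pay $24, producers receive $17, Q = 175. (Wedge: Pb − Ps = 7.)
ΔPS is the trapezoid between Q = 175 and Q = 187 of height $3: ½ · (187 + 175) · 3 = $543.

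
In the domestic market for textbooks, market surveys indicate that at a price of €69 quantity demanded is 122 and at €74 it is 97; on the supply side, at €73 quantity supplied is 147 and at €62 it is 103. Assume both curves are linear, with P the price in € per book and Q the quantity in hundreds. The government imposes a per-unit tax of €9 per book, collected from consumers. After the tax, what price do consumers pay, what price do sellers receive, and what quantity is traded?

Demand slope: (97 − 122)/(74 − 69) = -5, so Qd = 467 − 5P.
Supply slope: (103 − 147)/(62 − 73) = 4, so Qs = 4P − 145.
Before the tax: set 467 − 5P = 4P − 145 → P* = €68, Q* = 127.
With the tax collected from consumers, demand (in seller-price terms) shifts: Qd = 467 − 5(P + 9).
New equilibrium: consumers pay €72, sellers receive €63, Q = 107. (Wedge: Pb − Ps = 9.)

Consumers pay €72; sellers receive €63; quantity = 107.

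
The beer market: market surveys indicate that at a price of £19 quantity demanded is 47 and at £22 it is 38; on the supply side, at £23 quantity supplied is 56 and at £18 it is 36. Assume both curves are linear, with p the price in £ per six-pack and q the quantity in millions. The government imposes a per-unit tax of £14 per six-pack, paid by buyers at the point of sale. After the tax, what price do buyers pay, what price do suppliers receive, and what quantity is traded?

Buyers pay £28; suppliers receive £14; quantity = 20.

Demand slope: (38 − 47)/(22 − 19) = -3, so qd = 104 − 3p.
Supply slope: (36 − 56)/(18 − 23) = 4, so qs = 4p − 36.
Without the tax, 104 − 3p = 4p − 36 gives 7p = 140, so p* = £20 and q* = 44.
With the tax collected from buyers, demand (in seller-price terms) shifts: qd = 104 − 3(p + 14).
Solving gives q = 20 with buyers paying £28 and suppliers receiving £14 (the £14 wedge).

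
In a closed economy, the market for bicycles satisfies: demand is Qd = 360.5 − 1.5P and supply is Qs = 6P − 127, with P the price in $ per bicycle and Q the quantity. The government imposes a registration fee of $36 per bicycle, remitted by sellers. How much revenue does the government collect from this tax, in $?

Without the tax, 360.5 − 1.5P = 6P − 127 gives 7.5P = 487.5, so P* = $65 and Q* = 263.
With the tax collected from sellers, supply shifts: Qs = 6(P − 36) − 127.
Solving gives Q = 219.8 with consumers paying $93.8 and sellers receiving $57.8 (the $36 wedge).
Revenue = t · Q = 36 · 219.8 = $7912.8.

Tax revenue = $7912.8.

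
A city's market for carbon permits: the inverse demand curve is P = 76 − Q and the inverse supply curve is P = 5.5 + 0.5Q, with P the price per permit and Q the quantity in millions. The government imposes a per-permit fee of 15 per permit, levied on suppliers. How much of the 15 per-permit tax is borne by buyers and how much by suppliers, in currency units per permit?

Rewrite in direct form: Qd = 76 − P and Qs = 2P − 11.
Before the tax: set 76 − P = 2P − 11 → P* = 29, Q* = 47.
With the tax collected from suppliers, supply shifts: Qs = 2(P − 15) − 11.
New equilibrium: buyers pay 39, suppliers receive 24, Q = 37. (Wedge: Pb − Ps = 15.)
Burden on buyers: 10; on suppliers: 5. (They sum to 15.)
The less price-elastic side of the market bears the larger share of a per-unit tax.

Buyers bear 10 per permit; suppliers bear 5 per permit.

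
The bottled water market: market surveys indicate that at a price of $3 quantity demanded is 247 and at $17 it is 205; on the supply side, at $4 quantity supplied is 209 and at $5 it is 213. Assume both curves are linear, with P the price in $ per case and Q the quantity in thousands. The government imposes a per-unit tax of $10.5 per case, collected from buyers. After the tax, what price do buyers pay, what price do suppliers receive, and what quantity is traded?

Demand slope: (205 − 247)/(17 − 3) = -3, so Qd = 256 − 3P.
Supply slope: (213 − 209)/(5 − 4) = 4, so Qs = 4P + 193.
Without the tax, 256 − 3P = 4P + 193 gives 7P = 63, so P* = $9 and Q* = 229.
With the tax collected from buyers, demand (in seller-price terms) shifts: Qd = 256 − 3(P + 10.5).
New equilibrium: buyers pay $15, suppliers receive $4.5, Q = 211. (Wedge: Pb − Ps = 10.5.)

Buyers pay $15; suppliers receive $4.5; quantity = 211.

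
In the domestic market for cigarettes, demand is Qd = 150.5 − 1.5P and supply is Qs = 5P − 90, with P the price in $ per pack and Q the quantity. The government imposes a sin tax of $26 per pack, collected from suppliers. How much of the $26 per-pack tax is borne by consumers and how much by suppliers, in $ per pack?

Without the tax, 150.5 − 1.5P = 5P − 90 gives 6.5P = 240.5, so P* = $37 and Q* = 95.
With the tax collected from suppliers, supply shifts: Qs = 5(P − 26) − 90.
Solving gives Q = 65 with consumers paying $57 and suppliers receiving $31 (the $26 wedge).
Burden on consumers: $20; on suppliers: $6. (They sum to $26.)
The less price-elastic side of the market bears the larger share of a per-unit tax.

Consumers bear $20 per pack; suppliers bear $6 per pack.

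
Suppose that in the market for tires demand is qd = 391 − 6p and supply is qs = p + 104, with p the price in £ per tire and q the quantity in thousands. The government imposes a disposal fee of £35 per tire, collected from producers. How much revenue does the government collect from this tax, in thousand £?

Before the tax: set 391 − 6p = p + 104 → p* = £41, q* = 145.
With the tax collected from producers, supply shifts: qs = (p − 35) + 104.
New equilibrium: consumers pay £46, producers receive £11, q = 115. (Wedge: pb − ps = 35.)
Revenue = t · Q = 35 · 115 = £4025.

Tax revenue = £4025 thousand.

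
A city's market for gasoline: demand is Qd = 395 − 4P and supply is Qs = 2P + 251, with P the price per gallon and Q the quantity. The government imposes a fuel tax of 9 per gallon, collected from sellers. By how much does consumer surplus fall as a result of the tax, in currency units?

Without the tax, 395 − 4P = 2P + 251 gives 6P = 144, so P* = 24 and Q* = 299.
With the tax collected from sellers, supply shifts: Qs = 2(P − 9) + 251.
Solving gives Q = 287 with buyers paying 27 and sellers receiving 18 (the 9 wedge).
ΔCS is the trapezoid between Q = 287 and Q = 299 of height 3: ½ · (299 + 287) · 3 = 879.

Consumer surplus falls by 879.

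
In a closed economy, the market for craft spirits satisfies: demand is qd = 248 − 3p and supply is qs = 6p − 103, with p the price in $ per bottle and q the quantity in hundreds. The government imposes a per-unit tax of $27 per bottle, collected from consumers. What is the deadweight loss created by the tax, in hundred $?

Without the tax, 248 − 3p = 6p − 103 gives 9p = 351, so p* = $39 and q* = 131.
With the tax collected from consumers, demand (in seller-price terms) shifts: qd = 248 − 3(p + 27).
Solving gives q = 77 with consumers paying $57 and suppliers receiving $30 (the $27 wedge).
Quantity falls by |ΔQ| = |131 − 77| = 54.
DWL = ½ · t · |ΔQ| = ½ · 27 · 54 = $729.

Deadweight loss = $729 hundred.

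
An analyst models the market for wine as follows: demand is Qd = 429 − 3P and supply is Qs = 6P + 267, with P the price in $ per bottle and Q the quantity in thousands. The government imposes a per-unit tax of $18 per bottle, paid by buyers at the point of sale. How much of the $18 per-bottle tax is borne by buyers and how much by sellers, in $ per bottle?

Buyers bear $12 per bottle; sellers bear $6 per bottle.

Without the tax, 429 − 3P = 6P + 267 gives 9P = 162, so P* = $18 and Q* = 375.
With the tax collected from buyers, demand (in seller-price terms) shifts: Qd = 429 − 3(P + 18).
New equilibrium: buyers pay $30, sellers receive $12, Q = 339. (Wedge: Pb − Ps = 18.)
Burden on buyers: $12; on sellers: $6. (They sum to $18.)
The less price-elastic side of the market bears the larger share of a per-unit tax.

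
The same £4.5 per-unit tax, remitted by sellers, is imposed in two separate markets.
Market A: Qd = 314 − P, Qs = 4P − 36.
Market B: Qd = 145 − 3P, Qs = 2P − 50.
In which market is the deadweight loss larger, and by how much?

Market A: pre-tax P* = £70, Q* = 244; post-tax Q = 240.4; deadweight loss = £8.1.
Market B: pre-tax P* = £39, Q* = 28; post-tax Q = 22.6; deadweight loss = £12.15.
Difference: £8.1 vs £12.15 → market B is larger by £4.05.

Market B, by £4.05.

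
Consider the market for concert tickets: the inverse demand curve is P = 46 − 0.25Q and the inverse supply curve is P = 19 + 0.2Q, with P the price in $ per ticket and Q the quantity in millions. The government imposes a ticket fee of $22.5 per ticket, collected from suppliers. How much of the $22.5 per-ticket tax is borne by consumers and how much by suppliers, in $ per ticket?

Rewrite in direct form: Qd = 184 − 4P and Qs = 5P − 95.
Before the tax: set 184 − 4P = 5P − 95 → P* = $31, Q* = 60.
With the tax collected from suppliers, supply shifts: Qs = 5(P − 22.5) − 95.
New equilibrium: consumers pay $43.5, suppliers receive $21, Q = 10. (Wedge: Pb − Ps = 22.5.)
Burden on consumers: $12.5; on suppliers: $10. (They sum to $22.5.)

Consumers bear $12.5 per ticket; suppliers bear $10 per ticket.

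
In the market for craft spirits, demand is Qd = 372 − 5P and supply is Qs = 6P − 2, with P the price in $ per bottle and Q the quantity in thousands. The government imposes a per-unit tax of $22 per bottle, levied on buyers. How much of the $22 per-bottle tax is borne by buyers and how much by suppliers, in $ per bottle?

Without the tax, 372 − 5P = 6P − 2 gives 11P = 374, so P* = $34 and Q* = 202.
With the tax collected from buyers, demand (in seller-price terms) shifts: Qd = 372 − 5(P + 22).
New equilibrium: buyers pay $46, suppliers receive $24, Q = 142. (Wedge: Pb − Ps = 22.)
Burden on buyers: $12; on suppliers: $10. (They sum to $22.)

Buyers bear $12 per bottle; suppliers bear $10 per bottle.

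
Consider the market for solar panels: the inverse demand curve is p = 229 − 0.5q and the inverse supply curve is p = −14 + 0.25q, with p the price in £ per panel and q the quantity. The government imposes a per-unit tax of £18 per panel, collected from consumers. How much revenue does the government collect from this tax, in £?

Tax revenue = £5400.

Inverting to q(p) form: qd = 458 − 2p; qs = 4p + 56.
Before the tax: set 458 − 2p = 4p + 56 → p* = £67, q* = 324.
With the tax collected from consumers, demand (in seller-price terms) shifts: qd = 458 − 2(p + 18).
Solving gives q = 300 with consumers paying £79 and sellers receiving £61 (the £18 wedge).
Revenue = t · Q = 18 · 300 = £5400.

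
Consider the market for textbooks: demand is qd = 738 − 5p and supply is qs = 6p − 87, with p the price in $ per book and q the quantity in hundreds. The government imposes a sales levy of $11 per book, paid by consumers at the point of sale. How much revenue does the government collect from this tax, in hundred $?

Tax revenue = $3663 hundred.

Before the tax: set 738 − 5p = 6p − 87 → p* = $75, q* = 363.
With the tax collected from consumers, demand (in seller-price terms) shifts: qd = 738 − 5(p + 11).
Solving gives q = 333 with consumers paying $81 and suppliers receiving $70 (the $11 wedge).
Revenue = t · Q = 11 · 333 = $3663.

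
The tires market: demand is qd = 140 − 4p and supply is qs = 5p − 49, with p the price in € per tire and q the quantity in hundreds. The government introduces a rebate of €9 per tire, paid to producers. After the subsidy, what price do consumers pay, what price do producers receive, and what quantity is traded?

Consumers pay €16; producers receive €25; quantity = 76.

Without the subsidy, 140 − 4p = 5p − 49 gives 9p = 189, so p* = €21 and q* = 56.
With a per-unit subsidy paid to producers, each receives p + 9 per unit sold, so supply becomes qs = 5(p + 9) − 49.
New equilibrium: consumers pay €16, producers receive €25, q = 76. (Wedge: pb − ps = −9.)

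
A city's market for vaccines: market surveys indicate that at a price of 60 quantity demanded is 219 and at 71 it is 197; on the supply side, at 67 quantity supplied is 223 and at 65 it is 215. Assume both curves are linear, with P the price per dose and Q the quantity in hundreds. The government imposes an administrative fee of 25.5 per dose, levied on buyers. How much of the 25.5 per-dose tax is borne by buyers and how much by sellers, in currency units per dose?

Buyers bear 17 per dose; sellers bear 8.5 per dose.

Demand slope: (197 − 219)/(71 − 60) = -2, so Qd = 339 − 2P.
Supply slope: (215 − 223)/(65 − 67) = 4, so Qs = 4P − 45.
Without the tax, 339 − 2P = 4P − 45 gives 6P = 384, so P* = 64 and Q* = 211.
With the tax collected from buyers, demand (in seller-price terms) shifts: Qd = 339 − 2(P + 25.5).
Solving gives Q = 177 with buyers paying 81 and sellers receiving 55.5 (the 25.5 wedge).
Burden on buyers: 17; on sellers: 8.5. (They sum to 25.5.)
The less price-elastic side of the market bears the larger share of a per-unit tax.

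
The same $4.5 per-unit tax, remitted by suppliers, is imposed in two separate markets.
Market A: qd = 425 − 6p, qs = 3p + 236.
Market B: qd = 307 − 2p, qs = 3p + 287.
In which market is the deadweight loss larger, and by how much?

Market A, by $8.1.

Market A: pre-tax p* = $21, q* = 299; post-tax q = 290; deadweight loss = $20.25.
Market B: pre-tax p* = $4, q* = 299; post-tax q = 293.6; deadweight loss = $12.15.
Difference: $20.25 vs $12.15 → market A is larger by $8.1.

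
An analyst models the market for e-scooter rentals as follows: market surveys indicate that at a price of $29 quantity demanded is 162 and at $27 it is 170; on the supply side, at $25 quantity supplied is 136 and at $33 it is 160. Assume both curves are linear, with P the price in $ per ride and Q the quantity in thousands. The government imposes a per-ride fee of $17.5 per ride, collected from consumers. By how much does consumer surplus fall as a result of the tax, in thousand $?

Consumer surplus falls by $1042.5 thousand.

Demand slope: (170 − 162)/(27 − 29) = -4, so Qd = 278 − 4P.
Supply slope: (160 − 136)/(33 − 25) = 3, so Qs = 3P + 61.
Before the tax: set 278 − 4P = 3P + 61 → P* = $31, Q* = 154.
With the tax collected from consumers, demand (in seller-price terms) shifts: Qd = 278 − 4(P + 17.5).
New equilibrium: consumers pay $38.5, producers receive $21, Q = 124. (Wedge: Pb − Ps = 17.5.)
ΔCS is the trapezoid between Q = 124 and Q = 154 of height $7.5: ½ · (154 + 124) · 7.5 = $1042.5.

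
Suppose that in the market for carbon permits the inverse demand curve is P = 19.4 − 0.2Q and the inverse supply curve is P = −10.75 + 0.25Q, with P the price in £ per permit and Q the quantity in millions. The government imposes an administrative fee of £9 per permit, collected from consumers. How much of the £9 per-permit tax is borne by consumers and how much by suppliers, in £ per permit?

Inverting to Q(P) form: Qd = 97 − 5P; Qs = 4P + 43.
Before the tax: set 97 − 5P = 4P + 43 → P* = £6, Q* = 67.
With the tax collected from consumers, demand (in seller-price terms) shifts: Qd = 97 − 5(P + 9).
New equilibrium: consumers pay £10, suppliers receive £1, Q = 47. (Wedge: Pb − Ps = 9.)
Burden on consumers: £4; on suppliers: £5. (They sum to £9.)
The less price-elastic side of the market bears the larger share of a per-unit tax.

Consumers bear £4 per permit; suppliers bear £5 per permit.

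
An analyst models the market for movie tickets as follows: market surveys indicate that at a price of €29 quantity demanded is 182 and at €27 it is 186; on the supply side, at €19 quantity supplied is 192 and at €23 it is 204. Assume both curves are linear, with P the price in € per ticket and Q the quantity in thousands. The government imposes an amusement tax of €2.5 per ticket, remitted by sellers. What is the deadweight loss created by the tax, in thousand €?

Deadweight loss = €3.75 thousand.

Demand slope: (186 − 182)/(27 − 29) = -2, so Qd = 240 − 2P.
Supply slope: (204 − 192)/(23 − 19) = 3, so Qs = 3P + 135.
Before the tax: set 240 − 2P = 3P + 135 → P* = €21, Q* = 198.
With the tax collected from sellers, supply shifts: Qs = 3(P − 2.5) + 135.
Solving gives Q = 195 with buyers paying €22.5 and sellers receiving €20 (the €2.5 wedge).
Quantity falls by |ΔQ| = |198 − 195| = 3.
DWL = ½ · t · |ΔQ| = ½ · 2.5 · 3 = €3.75.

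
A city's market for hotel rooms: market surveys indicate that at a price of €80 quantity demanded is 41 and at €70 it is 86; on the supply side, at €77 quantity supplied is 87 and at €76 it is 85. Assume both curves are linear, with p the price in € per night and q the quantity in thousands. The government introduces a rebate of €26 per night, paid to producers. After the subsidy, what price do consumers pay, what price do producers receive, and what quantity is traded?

Demand slope: (86 − 41)/(70 − 80) = -4.5, so qd = 401 − 4.5p.
Supply slope: (85 − 87)/(76 − 77) = 2, so qs = 2p − 67.
Before the subsidy: set 401 − 4.5p = 2p − 67 → p* = €72, q* = 77.
With a per-unit subsidy paid to producers, each receives p + 26 per unit sold, so supply becomes qs = 2(p + 26) − 67.
Solving gives q = 113 with consumers paying €64 and producers receiving €90 (the €26 wedge).

Consumers pay €64; producers receive €90; quantity = 113.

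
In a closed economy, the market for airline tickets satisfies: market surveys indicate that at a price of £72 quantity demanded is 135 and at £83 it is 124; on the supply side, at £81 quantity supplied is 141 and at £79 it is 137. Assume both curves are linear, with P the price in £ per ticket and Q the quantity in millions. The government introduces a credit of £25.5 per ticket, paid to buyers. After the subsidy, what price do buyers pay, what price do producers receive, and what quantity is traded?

Buyers pay £59; producers receive £84.5; quantity = 148.

Demand slope: (124 − 135)/(83 − 72) = -1, so Qd = 207 − P.
Supply slope: (137 − 141)/(79 − 81) = 2, so Qs = 2P − 21.
Before the subsidy: set 207 − P = 2P − 21 → P* = £76, Q* = 131.
With a per-unit subsidy paid to buyers, each effectively pays P − 25.5, so demand becomes Qd = 207 − (P − 25.5).
Solving gives Q = 148 with buyers paying £59 and producers receiving £84.5 (the £25.5 wedge).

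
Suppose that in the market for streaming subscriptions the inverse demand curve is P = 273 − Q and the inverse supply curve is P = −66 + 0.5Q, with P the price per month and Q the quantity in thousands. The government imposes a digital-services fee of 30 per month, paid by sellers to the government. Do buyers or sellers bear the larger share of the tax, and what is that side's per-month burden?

Inverting to Q(P) form: Qd = 273 − P; Qs = 2P + 132.
Before the tax: set 273 − P = 2P + 132 → P* = 47, Q* = 226.
With the tax collected from sellers, supply shifts: Qs = 2(P − 30) + 132.
New equilibrium: buyers pay 67, sellers receive 37, Q = 206. (Wedge: Pb − Ps = 30.)
Per-month burden: buyers 20, sellers 10.
Buyers take the larger share because demand is less price-elastic here (demand slope 1 vs supply slope 2).
The less price-elastic side of the market bears the larger share of a per-unit tax.

Buyers bear the larger share: 20 per month.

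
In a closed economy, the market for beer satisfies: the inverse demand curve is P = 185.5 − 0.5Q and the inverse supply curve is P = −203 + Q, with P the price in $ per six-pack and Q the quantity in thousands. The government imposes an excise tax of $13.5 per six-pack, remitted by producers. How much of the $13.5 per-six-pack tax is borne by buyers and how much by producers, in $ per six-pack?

Buyers bear $4.5 per six-pack; producers bear $9 per six-pack.

Inverting to Q(P) form: Qd = 371 − 2P; Qs = P + 203.
Without the tax, 371 − 2P = P + 203 gives 3P = 168, so P* = $56 and Q* = 259.
With the tax collected from producers, supply shifts: Qs = (P − 13.5) + 203.
New equilibrium: buyers pay $60.5, producers receive $47, Q = 250. (Wedge: Pb − Ps = 13.5.)
Burden on buyers: $4.5; on producers: $9. (They sum to $13.5.)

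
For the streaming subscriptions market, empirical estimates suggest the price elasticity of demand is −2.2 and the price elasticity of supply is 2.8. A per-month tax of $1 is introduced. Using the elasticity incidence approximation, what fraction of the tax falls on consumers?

Consumers' share ≈ 0.56.

Incidence ratio: consumers' share ≈ εs / (εs + |εd|) = 2.8 / (2.8 + 2.2) = 0.56.
Supply is the more elastic side, so consumers bear the larger share.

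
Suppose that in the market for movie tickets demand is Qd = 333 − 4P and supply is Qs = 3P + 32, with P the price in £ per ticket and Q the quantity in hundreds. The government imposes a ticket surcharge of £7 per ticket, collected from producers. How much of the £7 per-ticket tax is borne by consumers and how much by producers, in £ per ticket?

Without the tax, 333 − 4P = 3P + 32 gives 7P = 301, so P* = £43 and Q* = 161.
With the tax collected from producers, supply shifts: Qs = 3(P − 7) + 32.
Solving gives Q = 149 with consumers paying £46 and producers receiving £39 (the £7 wedge).
Burden on consumers: £3; on producers: £4. (They sum to £7.)
The less price-elastic side of the market bears the larger share of a per-unit tax.

Consumers bear £3 per ticket; producers bear £4 per ticket.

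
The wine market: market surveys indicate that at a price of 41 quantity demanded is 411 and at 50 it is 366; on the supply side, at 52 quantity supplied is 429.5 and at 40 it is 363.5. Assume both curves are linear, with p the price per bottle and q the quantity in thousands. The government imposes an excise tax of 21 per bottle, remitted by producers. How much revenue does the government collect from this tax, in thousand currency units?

Demand slope: (366 − 411)/(50 − 41) = -5, so qd = 616 − 5p.
Supply slope: (363.5 − 429.5)/(40 − 52) = 5.5, so qs = 5.5p + 143.5.
Without the tax, 616 − 5p = 5.5p + 143.5 gives 10.5p = 472.5, so p* = 45 and q* = 391.
With the tax collected from producers, supply shifts: qs = 5.5(p − 21) + 143.5.
New equilibrium: consumers pay 56, producers receive 35, q = 336. (Wedge: pb − ps = 21.)
Revenue = t · Q = 21 · 336 = 7056.

Tax revenue = 7056 thousand.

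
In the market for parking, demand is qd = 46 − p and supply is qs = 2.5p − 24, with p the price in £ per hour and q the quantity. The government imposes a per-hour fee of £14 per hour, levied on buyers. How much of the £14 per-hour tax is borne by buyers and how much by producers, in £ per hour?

Buyers bear £10 per hour; producers bear £4 per hour.

Without the tax, 46 − p = 2.5p − 24 gives 3.5p = 70, so p* = £20 and q* = 26.
With the tax collected from buyers, demand (in seller-price terms) shifts: qd = 46 − (p + 14).
Solving gives q = 16 with buyers paying £30 and producers receiving £16 (the £14 wedge).
Burden on buyers: £10; on producers: £4. (They sum to £14.)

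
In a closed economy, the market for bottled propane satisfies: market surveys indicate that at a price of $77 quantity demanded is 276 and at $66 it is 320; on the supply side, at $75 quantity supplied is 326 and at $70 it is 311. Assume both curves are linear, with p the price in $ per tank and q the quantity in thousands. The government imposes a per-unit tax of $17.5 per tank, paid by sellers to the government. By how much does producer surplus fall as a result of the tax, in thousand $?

Producer surplus falls by $2930 thousand.

Demand slope: (320 − 276)/(66 − 77) = -4, so qd = 584 − 4p.
Supply slope: (311 − 326)/(70 − 75) = 3, so qs = 3p + 101.
Before the tax: set 584 − 4p = 3p + 101 → p* = $69, q* = 308.
With the tax collected from sellers, supply shifts: qs = 3(p − 17.5) + 101.
Solving gives q = 278 with buyers paying $76.5 and sellers receiving $59 (the $17.5 wedge).
ΔPS is the trapezoid between Q = 278 and Q = 308 of height $10: ½ · (308 + 278) · 10 = $2930.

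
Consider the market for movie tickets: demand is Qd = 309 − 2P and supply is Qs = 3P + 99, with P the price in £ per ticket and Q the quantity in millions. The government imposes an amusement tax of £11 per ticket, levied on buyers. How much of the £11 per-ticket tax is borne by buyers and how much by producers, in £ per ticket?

Buyers bear £6.6 per ticket; producers bear £4.4 per ticket.

Without the tax, 309 − 2P = 3P + 99 gives 5P = 210, so P* = £42 and Q* = 225.
With the tax collected from buyers, demand (in seller-price terms) shifts: Qd = 309 − 2(P + 11).
Solving gives Q = 211.8 with buyers paying £48.6 and producers receiving £37.6 (the £11 wedge).
Burden on buyers: £6.6; on producers: £4.4. (They sum to £11.)
The less price-elastic side of the market bears the larger share of a per-unit tax.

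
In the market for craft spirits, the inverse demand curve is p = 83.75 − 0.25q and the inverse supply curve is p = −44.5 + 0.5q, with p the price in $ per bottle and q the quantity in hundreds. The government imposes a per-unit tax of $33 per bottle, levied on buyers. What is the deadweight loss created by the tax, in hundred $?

Rewrite in direct form: qd = 335 − 4p and qs = 2p + 89.
Without the tax, 335 − 4p = 2p + 89 gives 6p = 246, so p* = $41 and q* = 171.
With the tax collected from buyers, demand (in seller-price terms) shifts: qd = 335 − 4(p + 33).
Solving gives q = 127 with buyers paying $52 and producers receiving $19 (the $33 wedge).
Quantity falls by |ΔQ| = |171 − 127| = 44.
DWL = ½ · t · |ΔQ| = ½ · 33 · 44 = $726.

Deadweight loss = $726 hundred.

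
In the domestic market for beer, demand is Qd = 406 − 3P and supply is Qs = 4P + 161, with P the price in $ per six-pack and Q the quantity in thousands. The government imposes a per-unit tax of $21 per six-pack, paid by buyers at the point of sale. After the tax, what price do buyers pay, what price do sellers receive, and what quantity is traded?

Buyers pay $47; sellers receive $26; quantity = 265.

Before the tax: set 406 − 3P = 4P + 161 → P* = $35, Q* = 301.
With the tax collected from buyers, demand (in seller-price terms) shifts: Qd = 406 − 3(P + 21).
Solving gives Q = 265 with buyers paying $47 and sellers receiving $26 (the $21 wedge).
The less price-elastic side of the market bears the larger share of a per-unit tax.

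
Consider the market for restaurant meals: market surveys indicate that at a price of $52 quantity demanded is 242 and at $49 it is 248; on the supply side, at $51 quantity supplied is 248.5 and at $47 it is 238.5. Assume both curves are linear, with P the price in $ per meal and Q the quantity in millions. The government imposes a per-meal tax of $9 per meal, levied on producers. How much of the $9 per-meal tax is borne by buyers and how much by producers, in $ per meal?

Buyers bear $5 per meal; producers bear $4 per meal.

Demand slope: (248 − 242)/(49 − 52) = -2, so Qd = 346 − 2P.
Supply slope: (238.5 − 248.5)/(47 − 51) = 2.5, so Qs = 2.5P + 121.
Before the tax: set 346 − 2P = 2.5P + 121 → P* = $50, Q* = 246.
With the tax collected from producers, supply shifts: Qs = 2.5(P − 9) + 121.
Solving gives Q = 236 with buyers paying $55 and producers receiving $46 (the $9 wedge).
Burden on buyers: $5; on producers: $4. (They sum to $9.)
The less price-elastic side of the market bears the larger share of a per-unit tax.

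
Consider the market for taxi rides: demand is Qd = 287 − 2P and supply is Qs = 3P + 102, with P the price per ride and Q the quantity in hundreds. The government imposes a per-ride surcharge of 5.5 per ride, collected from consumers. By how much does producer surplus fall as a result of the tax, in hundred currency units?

Producer surplus falls by 461.34 hundred.

Without the tax, 287 − 2P = 3P + 102 gives 5P = 185, so P* = 37 and Q* = 213.
With the tax collected from consumers, demand (in seller-price terms) shifts: Qd = 287 − 2(P + 5.5).
New equilibrium: consumers pay 40.3, sellers receive 34.8, Q = 206.4. (Wedge: Pb − Ps = 5.5.)
ΔPS is the trapezoid between Q = 206.4 and Q = 213 of height 2.2: ½ · (213 + 206.4) · 2.2 = 461.34.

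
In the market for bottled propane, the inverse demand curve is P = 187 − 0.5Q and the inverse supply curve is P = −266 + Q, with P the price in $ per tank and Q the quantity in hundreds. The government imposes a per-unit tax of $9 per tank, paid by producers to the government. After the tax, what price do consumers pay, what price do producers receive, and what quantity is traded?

Inverting to Q(P) form: Qd = 374 − 2P; Qs = P + 266.
Before the tax: set 374 − 2P = P + 266 → P* = $36, Q* = 302.
With the tax collected from producers, supply shifts: Qs = (P − 9) + 266.
New equilibrium: consumers pay $39, producers receive $30, Q = 296. (Wedge: Pb − Ps = 9.)

Consumers pay $39; producers receive $30; quantity = 296.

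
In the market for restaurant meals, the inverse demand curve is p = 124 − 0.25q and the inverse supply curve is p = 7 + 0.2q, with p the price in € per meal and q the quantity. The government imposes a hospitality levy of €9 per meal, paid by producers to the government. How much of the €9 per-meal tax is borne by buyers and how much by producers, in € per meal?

Buyers bear €5 per meal; producers bear €4 per meal.

Inverting to q(p) form: qd = 496 − 4p; qs = 5p − 35.
Without the tax, 496 − 4p = 5p − 35 gives 9p = 531, so p* = €59 and q* = 260.
With the tax collected from producers, supply shifts: qs = 5(p − 9) − 35.
New equilibrium: buyers pay €64, producers receive €55, q = 240. (Wedge: pb − ps = 9.)
Burden on buyers: €5; on producers: €4. (They sum to €9.)
The less price-elastic side of the market bears the larger share of a per-unit tax.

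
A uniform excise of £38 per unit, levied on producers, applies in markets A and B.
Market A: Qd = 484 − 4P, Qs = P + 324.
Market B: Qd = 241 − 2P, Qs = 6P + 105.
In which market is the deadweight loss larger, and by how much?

Market B, by £505.4.

Market A: pre-tax P* = £32, Q* = 356; post-tax Q = 325.6; deadweight loss = £577.6.
Market B: pre-tax P* = £17, Q* = 207; post-tax Q = 150; deadweight loss = £1083.
Difference: £577.6 vs £1083 → market B is larger by £505.4.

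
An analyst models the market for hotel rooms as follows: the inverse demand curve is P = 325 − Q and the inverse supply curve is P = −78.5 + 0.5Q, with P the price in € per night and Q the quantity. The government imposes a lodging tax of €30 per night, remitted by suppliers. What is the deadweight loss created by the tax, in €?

Deadweight loss = €300.

Inverting to Q(P) form: Qd = 325 − P; Qs = 2P + 157.
Without the tax, 325 − P = 2P + 157 gives 3P = 168, so P* = €56 and Q* = 269.
With the tax collected from suppliers, supply shifts: Qs = 2(P − 30) + 157.
New equilibrium: consumers pay €76, suppliers receive €46, Q = 249. (Wedge: Pb − Ps = 30.)
Quantity falls by |ΔQ| = |269 − 249| = 20.
DWL = ½ · t · |ΔQ| = ½ · 30 · 20 = €300.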